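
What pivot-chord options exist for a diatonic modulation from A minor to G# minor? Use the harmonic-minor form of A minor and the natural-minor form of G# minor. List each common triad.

Triads in A minor (harmonic minor): Am (i), Bdim (ii°), Caug (III+), Dm (iv), E (V), F (VI), G#dim (vii°).
Triads in G# minor (natural minor): G#m (i), A#dim (ii°), B (III), C#m (iv), D#m (v), E (VI), F# (VII).
Shared triads with their functions: E (V in A minor, VI in G# minor).

E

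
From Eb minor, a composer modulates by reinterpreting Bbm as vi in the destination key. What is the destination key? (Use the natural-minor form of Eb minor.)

Db major

The numeral vi denotes a minor triad on scale degree 6. With Bb on degree 6, the tonic of the new key is Db.
Degree 6 carries a minor triad in major keys, so the destination is Db major.
Check: the diatonic triads of Db major are Db (I), Ebm (ii), Fm (iii), Gb (IV), Ab (V), Bbm (vi), Cdim (vii°) — Bbm is indeed vi.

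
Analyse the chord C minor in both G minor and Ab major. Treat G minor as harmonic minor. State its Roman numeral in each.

The scale of G minor (harmonic minor) is G A Bb C D Eb F#; C is degree 4, and the triad built there (C-Eb-G) is minor, so it is iv.
The scale of Ab major is Ab Bb C Db Eb F G; C is degree 3, and the triad built there (C-Eb-G) is minor, so it is iii.

iv in G minor; iii in Ab major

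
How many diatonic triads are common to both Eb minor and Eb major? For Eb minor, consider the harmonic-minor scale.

Diatonic triads of Eb minor (harmonic minor): Ebm (i), Fdim (ii°), Gbaug (III+), Abm (iv), Bb (V), Cb (VI), Ddim (vii°).
Diatonic triads of Eb major: Eb (I), Fm (ii), Gm (iii), Ab (IV), Bb (V), Cm (vi), Ddim (vii°).
Matching root and quality in both lists: Bb, Ddim.
That gives 2 common triads.

2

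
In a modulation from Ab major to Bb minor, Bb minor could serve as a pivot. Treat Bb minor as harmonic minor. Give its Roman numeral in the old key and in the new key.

ii in Ab major; i in Bb minor

The scale of Ab major is Ab Bb C Db Eb F G; Bb is degree 2, and the triad built there (Bb-Db-F) is minor, so it is ii.
The scale of Bb minor (harmonic minor) is Bb C Db Eb F Gb A; Bb is degree 1, and the triad built there (Bb-Db-F) is minor, so it is i.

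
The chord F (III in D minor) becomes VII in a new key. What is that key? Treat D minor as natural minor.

G minor

The numeral VII denotes a major triad on scale degree 7. With F on degree 7, the tonic of the new key is G.
Degree 7 carries a major triad in natural-minor keys, so the destination is G minor.
Check: the diatonic triads of G minor (natural minor) are Gm (i), Adim (ii°), Bb (III), Cm (iv), Dm (v), Eb (VI), F (VII) — F is indeed VII.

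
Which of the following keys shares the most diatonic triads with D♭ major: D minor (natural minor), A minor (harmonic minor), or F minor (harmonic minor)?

Triads of D♭ major: D♭ (I), E♭m (ii), Fm (iii), G♭ (IV), A♭ (V), B♭m (vi), Cdim (vii°).
D minor (natural minor) shares 0: none.
A minor (harmonic minor) shares 0: none.
F minor (harmonic minor) shares 3: D♭, Fm, B♭m.
The most common triads (3) are shared with F minor.

F minor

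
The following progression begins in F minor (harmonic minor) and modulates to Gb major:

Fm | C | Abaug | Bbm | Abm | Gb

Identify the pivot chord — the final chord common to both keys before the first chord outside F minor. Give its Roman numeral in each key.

Chords diatonic to F minor: Fm, Gdim, Abaug, Bbm, C, Db, Edim.
Reading the progression, the first chord not in that set is Abm, so the modulation leaves F minor there.
The chord immediately before Abm is Bbm, which is diatonic to both keys: iv in F minor and iii in Gb major.

Bbm — iv in F minor, iii in Gb major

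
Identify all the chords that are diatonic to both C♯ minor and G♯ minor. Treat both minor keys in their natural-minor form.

Triads in C♯ minor (natural minor): C♯m (i), D♯dim (ii°), E (III), F♯m (iv), G♯m (v), A (VI), B (VII).
Triads in G♯ minor (natural minor): G♯m (i), A♯dim (ii°), B (III), C♯m (iv), D♯m (v), E (VI), F♯ (VII).
Shared triads with their functions: C♯m (i in C♯ minor, iv in G♯ minor); E (III in C♯ minor, VI in G♯ minor); G♯m (v in C♯ minor, i in G♯ minor); B (VII in C♯ minor, III in G♯ minor).

C♯m, E, G♯m, B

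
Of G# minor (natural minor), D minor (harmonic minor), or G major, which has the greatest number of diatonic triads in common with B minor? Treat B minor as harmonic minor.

G major

Triads of B minor (harmonic minor): Bm (i), C#dim (ii°), Daug (III+), Em (iv), F# (V), G (VI), A#dim (vii°).
G# minor (natural minor) shares 2: F#, A#dim.
D minor (harmonic minor) shares 1: C#dim.
G major shares 3: Bm, Em, G.
The most common triads (3) are shared with G major.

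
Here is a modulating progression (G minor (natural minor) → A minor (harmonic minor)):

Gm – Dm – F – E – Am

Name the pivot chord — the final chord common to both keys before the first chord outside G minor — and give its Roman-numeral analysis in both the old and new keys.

F — VII in G minor, VI in A minor

Chords diatonic to G minor: Gm, Adim, Bb, Cm, Dm, Eb, F.
Reading the progression, the first chord not in that set is E, so the modulation leaves G minor there.
The chord immediately before E is F, which is diatonic to both keys: VII in G minor and VI in A minor.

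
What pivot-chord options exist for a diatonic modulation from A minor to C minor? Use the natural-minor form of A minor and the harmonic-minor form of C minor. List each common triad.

Triads in A minor (natural minor): A minor (i), B diminished (ii°), C major (III), D minor (iv), E minor (v), F major (VI), G major (VII).
Triads in C minor (harmonic minor): C minor (i), D diminished (ii°), Eb augmented (III+), F minor (iv), G major (V), Ab major (VI), B diminished (vii°).
Shared triads with their functions: B diminished (ii° in A minor, vii° in C minor); G major (VII in A minor, V in C minor).

Bdim, G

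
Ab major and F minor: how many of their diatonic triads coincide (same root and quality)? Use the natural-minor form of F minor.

7

Diatonic triads of Ab major: Ab (I), Bbm (ii), Cm (iii), Db (IV), Eb (V), Fm (vi), Gdim (vii°).
Diatonic triads of F minor (natural minor): Fm (i), Gdim (ii°), Ab (III), Bbm (iv), Cm (v), Db (VI), Eb (VII).
Matching root and quality in both lists: Ab, Bbm, Cm, Db, Eb, Fm, Gdim.
That gives 7 common triads.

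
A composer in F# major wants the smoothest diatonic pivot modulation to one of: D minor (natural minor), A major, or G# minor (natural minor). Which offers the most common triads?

Triads of F# major: F# (I), G#m (ii), A#m (iii), B (IV), C# (V), D#m (vi), E#dim (vii°).
D minor (natural minor) shares 0: none.
A major shares 0: none.
G# minor (natural minor) shares 4: F#, G#m, B, D#m.
The most common triads (4) are shared with G# minor.

G# minor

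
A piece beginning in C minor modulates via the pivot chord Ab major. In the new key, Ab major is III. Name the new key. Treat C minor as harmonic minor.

The numeral III denotes a major triad on scale degree 3. With Ab on degree 3, the tonic of the new key is F.
Degree 3 carries a major triad in natural-minor keys, so the destination is F minor.
Check: the diatonic triads of F minor (natural minor) are Fm (i), Gdim (ii°), Ab (III), Bbm (iv), Cm (v), Db (VI), Eb (VII) — Ab major is indeed III.

F minor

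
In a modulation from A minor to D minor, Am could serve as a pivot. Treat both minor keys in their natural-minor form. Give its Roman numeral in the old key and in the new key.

The scale of A minor (natural minor) is A B C D E F G; A is degree 1, and the triad built there (A-C-E) is minor, so it is i.
The scale of D minor (natural minor) is D E F G A Bb C; A is degree 5, and the triad built there (A-C-E) is minor, so it is v.

i in A minor; v in D minor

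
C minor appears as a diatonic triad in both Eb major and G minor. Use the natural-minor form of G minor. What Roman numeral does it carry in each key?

vi in Eb major; iv in G minor

The scale of Eb major is Eb F G Ab Bb C D; C is degree 6, and the triad built there (C-Eb-G) is minor, so it is vi.
The scale of G minor (natural minor) is G A Bb C D Eb F; C is degree 4, and the triad built there (C-Eb-G) is minor, so it is iv.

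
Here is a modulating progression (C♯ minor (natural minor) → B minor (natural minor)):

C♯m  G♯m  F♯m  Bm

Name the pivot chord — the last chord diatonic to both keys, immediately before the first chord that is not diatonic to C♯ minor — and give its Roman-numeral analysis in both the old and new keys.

F♯m — iv in C♯ minor, v in B minor

Chords diatonic to C♯ minor: C♯m, D♯dim, E, F♯m, G♯m, A, B.
Reading the progression, the first chord not in that set is Bm, so the modulation leaves C♯ minor there.
The chord immediately before Bm is F♯m, which is diatonic to both keys: iv in C♯ minor and v in B minor.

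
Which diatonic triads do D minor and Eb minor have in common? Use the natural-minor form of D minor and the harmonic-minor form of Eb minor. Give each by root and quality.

Triads in D minor (natural minor): D minor (i), E diminished (ii°), F major (III), G minor (iv), A minor (v), Bb major (VI), C major (VII).
Triads in Eb minor (harmonic minor): Eb minor (i), F diminished (ii°), Gb augmented (III+), Ab minor (iv), Bb major (V), Cb major (VI), D diminished (vii°).
Shared triads with their functions: Bb major (VI in D minor, V in Eb minor).

Bb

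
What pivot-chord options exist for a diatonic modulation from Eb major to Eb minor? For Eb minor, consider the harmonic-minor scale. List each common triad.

Triads in Eb major: Eb (I), Fm (ii), Gm (iii), Ab (IV), Bb (V), Cm (vi), Ddim (vii°).
Triads in Eb minor (harmonic minor): Ebm (i), Fdim (ii°), Gbaug (III+), Abm (iv), Bb (V), Cb (VI), Ddim (vii°).
Shared triads with their functions: Bb (V in Eb major, V in Eb minor); Ddim (vii° in Eb major, vii° in Eb minor).

Bb, Ddim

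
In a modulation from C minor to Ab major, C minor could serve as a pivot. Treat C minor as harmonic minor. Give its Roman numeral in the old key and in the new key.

i in C minor; iii in Ab major

The scale of C minor (harmonic minor) is C D Eb F G Ab B; C is degree 1, and the triad built there (C-Eb-G) is minor, so it is i.
The scale of Ab major is Ab Bb C Db Eb F G; C is degree 3, and the triad built there (C-Eb-G) is minor, so it is iii.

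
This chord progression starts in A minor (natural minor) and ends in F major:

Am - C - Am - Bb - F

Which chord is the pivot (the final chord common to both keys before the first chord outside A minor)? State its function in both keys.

Chords diatonic to A minor: Am, Bdim, C, Dm, Em, F, G.
Reading the progression, the first chord not in that set is Bb, so the modulation leaves A minor there.
The chord immediately before Bb is Am, which is diatonic to both keys: i in A minor and iii in F major.

Am — i in A minor, iii in F major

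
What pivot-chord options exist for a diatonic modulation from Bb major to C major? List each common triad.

Triads in Bb major: Bb (I), Cm (ii), Dm (iii), Eb (IV), F (V), Gm (vi), Adim (vii°).
Triads in C major: C (I), Dm (ii), Em (iii), F (IV), G (V), Am (vi), Bdim (vii°).
Shared triads with their functions: Dm (iii in Bb major, ii in C major); F (V in Bb major, IV in C major).

Dm, F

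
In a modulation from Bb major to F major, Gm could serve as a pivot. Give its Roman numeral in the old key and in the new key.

The scale of Bb major is Bb C D Eb F G A; G is degree 6, and the triad built there (G-Bb-D) is minor, so it is vi.
The scale of F major is F G A Bb C D E; G is degree 2, and the triad built there (G-Bb-D) is minor, so it is ii.

vi in Bb major; ii in F major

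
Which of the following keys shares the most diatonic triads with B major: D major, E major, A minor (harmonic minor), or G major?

E major

Triads of B major: B (I), C#m (ii), D#m (iii), E (IV), F# (V), G#m (vi), A#dim (vii°).
D major shares 0: none.
E major shares 4: B, C#m, E, G#m.
A minor (harmonic minor) shares 1: E.
G major shares 0: none.
The most common triads (4) are shared with E major.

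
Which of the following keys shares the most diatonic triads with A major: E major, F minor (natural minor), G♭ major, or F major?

Triads of A major: A (I), Bm (ii), C♯m (iii), D (IV), E (V), F♯m (vi), G♯dim (vii°).
E major shares 4: A, C♯m, E, F♯m.
F minor (natural minor) shares 0: none.
G♭ major shares 0: none.
F major shares 0: none.
The most common triads (4) are shared with E major.

E major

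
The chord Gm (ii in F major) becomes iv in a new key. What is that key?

D minor

The numeral iv denotes a minor triad on scale degree 4. With G on degree 4, the tonic of the new key is D.
Degree 4 carries a minor triad in minor keys, so the destination is D minor.
Check: the diatonic triads of D minor (natural minor) are Dm (i), Edim (ii°), F (III), Gm (iv), Am (v), Bb (VI), C (VII) — Gm is indeed iv.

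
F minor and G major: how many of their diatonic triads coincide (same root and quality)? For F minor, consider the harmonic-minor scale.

1

Diatonic triads of F minor (harmonic minor): Fm (i), Gdim (ii°), Abaug (III+), Bbm (iv), C (V), Db (VI), Edim (vii°).
Diatonic triads of G major: G (I), Am (ii), Bm (iii), C (IV), D (V), Em (vi), F#dim (vii°).
Matching root and quality in both lists: C.
That gives 1 common triad.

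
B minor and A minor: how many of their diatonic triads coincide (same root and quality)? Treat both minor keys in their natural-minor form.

Diatonic triads of B minor (natural minor): Bm (i), C#dim (ii°), D (III), Em (iv), F#m (v), G (VI), A (VII).
Diatonic triads of A minor (natural minor): Am (i), Bdim (ii°), C (III), Dm (iv), Em (v), F (VI), G (VII).
Matching root and quality in both lists: Em, G.
That gives 2 common triads.

2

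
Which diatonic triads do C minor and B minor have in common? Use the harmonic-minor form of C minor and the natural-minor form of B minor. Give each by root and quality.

Triads in C minor (harmonic minor): C minor (i), D diminished (ii°), Eb augmented (III+), F minor (iv), G major (V), Ab major (VI), B diminished (vii°).
Triads in B minor (natural minor): B minor (i), C# diminished (ii°), D major (III), E minor (iv), F# minor (v), G major (VI), A major (VII).
Shared triads with their functions: G major (V in C minor, VI in B minor).

G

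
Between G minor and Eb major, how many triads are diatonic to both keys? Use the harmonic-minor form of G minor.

Diatonic triads of G minor (harmonic minor): Gm (i), Adim (ii°), Bbaug (III+), Cm (iv), D (V), Eb (VI), F#dim (vii°).
Diatonic triads of Eb major: Eb (I), Fm (ii), Gm (iii), Ab (IV), Bb (V), Cm (vi), Ddim (vii°).
Matching root and quality in both lists: Gm, Cm, Eb.
That gives 3 common triads.

3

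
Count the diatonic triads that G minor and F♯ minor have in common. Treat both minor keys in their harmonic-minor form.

Diatonic triads of G minor (harmonic minor): G minor (i), A diminished (ii°), B♭ augmented (III+), C minor (iv), D major (V), E♭ major (VI), F♯ diminished (vii°).
Diatonic triads of F♯ minor (harmonic minor): F♯ minor (i), G♯ diminished (ii°), A augmented (III+), B minor (iv), C♯ major (V), D major (VI), E♯ diminished (vii°).
Matching root and quality in both lists: D major.
That gives 1 common triad.

1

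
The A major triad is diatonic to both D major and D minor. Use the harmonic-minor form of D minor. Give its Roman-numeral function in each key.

The scale of D major is D E F♯ G A B C♯; A is degree 5, and the triad built there (A-C♯-E) is major, so it is V.
The scale of D minor (harmonic minor) is D E F G A B♭ C♯; A is degree 5, and the triad built there (A-C♯-E) is major, so it is V.

V in D major; V in D minor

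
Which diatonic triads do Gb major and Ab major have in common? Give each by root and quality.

Triads in Gb major: Gb (I), Abm (ii), Bbm (iii), Cb (IV), Db (V), Ebm (vi), Fdim (vii°).
Triads in Ab major: Ab (I), Bbm (ii), Cm (iii), Db (IV), Eb (V), Fm (vi), Gdim (vii°).
Shared triads with their functions: Bbm (iii in Gb major, ii in Ab major); Db (V in Gb major, IV in Ab major).

Bbm, Db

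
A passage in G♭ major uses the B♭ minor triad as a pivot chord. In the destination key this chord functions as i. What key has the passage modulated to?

B♭ minor

The numeral i denotes a minor triad on scale degree 1. With B♭ on degree 1, the tonic of the new key is B♭.
Degree 1 carries a minor triad in minor keys, so the destination is B♭ minor.
Check: the diatonic triads of B♭ minor (natural minor) are B♭m (i), Cdim (ii°), D♭ (III), E♭m (iv), Fm (v), G♭ (VI), A♭ (VII) — B♭ minor is indeed i.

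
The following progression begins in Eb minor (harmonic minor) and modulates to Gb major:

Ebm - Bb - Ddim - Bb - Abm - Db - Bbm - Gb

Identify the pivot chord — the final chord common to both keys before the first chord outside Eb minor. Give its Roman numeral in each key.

Abm — iv in Eb minor, ii in Gb major

Chords diatonic to Eb minor: Ebm, Fdim, Gbaug, Abm, Bb, Cb, Ddim.
Reading the progression, the first chord not in that set is Db, so the modulation leaves Eb minor there.
The chord immediately before Db is Abm, which is diatonic to both keys: iv in Eb minor and ii in Gb major.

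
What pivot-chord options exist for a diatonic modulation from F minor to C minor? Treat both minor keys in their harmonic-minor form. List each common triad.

Triads in F minor (harmonic minor): F minor (i), G diminished (ii°), Ab augmented (III+), Bb minor (iv), C major (V), Db major (VI), E diminished (vii°).
Triads in C minor (harmonic minor): C minor (i), D diminished (ii°), Eb augmented (III+), F minor (iv), G major (V), Ab major (VI), B diminished (vii°).
Shared triads with their functions: F minor (i in F minor, iv in C minor).

Fm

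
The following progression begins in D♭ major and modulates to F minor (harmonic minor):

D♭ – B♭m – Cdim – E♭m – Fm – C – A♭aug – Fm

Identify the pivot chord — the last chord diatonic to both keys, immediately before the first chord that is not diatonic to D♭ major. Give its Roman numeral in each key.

Chords diatonic to D♭ major: D♭, E♭m, Fm, G♭, A♭, B♭m, Cdim.
Reading the progression, the first chord not in that set is C, so the modulation leaves D♭ major there.
The chord immediately before C is Fm, which is diatonic to both keys: iii in D♭ major and i in F minor.

Fm — iii in D♭ major, i in F minor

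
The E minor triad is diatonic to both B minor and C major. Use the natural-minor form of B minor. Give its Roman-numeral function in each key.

The scale of B minor (natural minor) is B C# D E F# G A; E is degree 4, and the triad built there (E-G-B) is minor, so it is iv.
The scale of C major is C D E F G A B; E is degree 3, and the triad built there (E-G-B) is minor, so it is iii.

iv in B minor; iii in C major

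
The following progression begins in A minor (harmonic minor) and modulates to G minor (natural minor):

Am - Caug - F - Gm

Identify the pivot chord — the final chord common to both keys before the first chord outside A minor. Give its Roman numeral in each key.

F — VI in A minor, VII in G minor

Chords diatonic to A minor: Am, Bdim, Caug, Dm, E, F, G#dim.
Reading the progression, the first chord not in that set is Gm, so the modulation leaves A minor there.
The chord immediately before Gm is F, which is diatonic to both keys: VI in A minor and VII in G minor.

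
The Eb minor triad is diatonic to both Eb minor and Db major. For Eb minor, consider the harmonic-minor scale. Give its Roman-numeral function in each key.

i in Eb minor; ii in Db major

The scale of Eb minor (harmonic minor) is Eb F Gb Ab Bb Cb D; Eb is degree 1, and the triad built there (Eb-Gb-Bb) is minor, so it is i.
The scale of Db major is Db Eb F Gb Ab Bb C; Eb is degree 2, and the triad built there (Eb-Gb-Bb) is minor, so it is ii.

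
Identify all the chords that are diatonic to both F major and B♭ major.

F, Gm, B♭, Dm

Triads in F major: F (I), Gm (ii), Am (iii), B♭ (IV), C (V), Dm (vi), Edim (vii°).
Triads in B♭ major: B♭ (I), Cm (ii), Dm (iii), E♭ (IV), F (V), Gm (vi), Adim (vii°).
Shared triads with their functions: F (I in F major, V in B♭ major); Gm (ii in F major, vi in B♭ major); B♭ (IV in F major, I in B♭ major); Dm (vi in F major, iii in B♭ major).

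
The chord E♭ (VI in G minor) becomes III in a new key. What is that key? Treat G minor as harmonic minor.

C minor

The numeral III denotes a major triad on scale degree 3. With E♭ on degree 3, the tonic of the new key is C.
Degree 3 carries a major triad in natural-minor keys, so the destination is C minor.
Check: the diatonic triads of C minor (natural minor) are Cm (i), Ddim (ii°), E♭ (III), Fm (iv), Gm (v), A♭ (VI), B♭ (VII) — E♭ is indeed III.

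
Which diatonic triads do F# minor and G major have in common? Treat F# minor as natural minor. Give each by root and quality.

Triads in F# minor (natural minor): F#m (i), G#dim (ii°), A (III), Bm (iv), C#m (v), D (VI), E (VII).
Triads in G major: G (I), Am (ii), Bm (iii), C (IV), D (V), Em (vi), F#dim (vii°).
Shared triads with their functions: Bm (iv in F# minor, iii in G major); D (VI in F# minor, V in G major).

Bm, D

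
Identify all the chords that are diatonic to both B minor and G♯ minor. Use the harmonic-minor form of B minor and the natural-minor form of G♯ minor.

F♯, A♯dim

Triads in B minor (harmonic minor): B minor (i), C♯ diminished (ii°), D augmented (III+), E minor (iv), F♯ major (V), G major (VI), A♯ diminished (vii°).
Triads in G♯ minor (natural minor): G♯ minor (i), A♯ diminished (ii°), B major (III), C♯ minor (iv), D♯ minor (v), E major (VI), F♯ major (VII).
Shared triads with their functions: F♯ major (V in B minor, VII in G♯ minor); A♯ diminished (vii° in B minor, ii° in G♯ minor).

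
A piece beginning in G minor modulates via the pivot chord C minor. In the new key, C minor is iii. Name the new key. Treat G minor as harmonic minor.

Ab major

The numeral iii denotes a minor triad on scale degree 3. With C on degree 3, the tonic of the new key is Ab.
Degree 3 carries a minor triad in major keys, so the destination is Ab major.
Check: the diatonic triads of Ab major are Ab (I), Bbm (ii), Cm (iii), Db (IV), Eb (V), Fm (vi), Gdim (vii°) — C minor is indeed iii.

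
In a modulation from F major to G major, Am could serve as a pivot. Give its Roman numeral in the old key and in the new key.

iii in F major; ii in G major

The scale of F major is F G A B♭ C D E; A is degree 3, and the triad built there (A-C-E) is minor, so it is iii.
The scale of G major is G A B C D E F♯; A is degree 2, and the triad built there (A-C-E) is minor, so it is ii.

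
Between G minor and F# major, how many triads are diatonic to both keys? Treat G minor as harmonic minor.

0

Diatonic triads of G minor (harmonic minor): Gm (i), Adim (ii°), Bbaug (III+), Cm (iv), D (V), Eb (VI), F#dim (vii°).
Diatonic triads of F# major: F# (I), G#m (ii), A#m (iii), B (IV), C# (V), D#m (vi), E#dim (vii°).
No triad has the same root and quality in both keys.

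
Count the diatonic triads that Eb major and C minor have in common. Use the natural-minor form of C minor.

7

Diatonic triads of Eb major: Eb (I), Fm (ii), Gm (iii), Ab (IV), Bb (V), Cm (vi), Ddim (vii°).
Diatonic triads of C minor (natural minor): Cm (i), Ddim (ii°), Eb (III), Fm (iv), Gm (v), Ab (VI), Bb (VII).
Matching root and quality in both lists: Eb, Fm, Gm, Ab, Bb, Cm, Ddim.
That gives 7 common triads.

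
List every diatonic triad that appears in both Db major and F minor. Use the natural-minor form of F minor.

Db, Fm, Ab, Bbm

Triads in Db major: Db (I), Ebm (ii), Fm (iii), Gb (IV), Ab (V), Bbm (vi), Cdim (vii°).
Triads in F minor (natural minor): Fm (i), Gdim (ii°), Ab (III), Bbm (iv), Cm (v), Db (VI), Eb (VII).
Shared triads with their functions: Db (I in Db major, VI in F minor); Fm (iii in Db major, i in F minor); Ab (V in Db major, III in F minor); Bbm (vi in Db major, iv in F minor).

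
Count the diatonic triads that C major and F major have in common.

4

Diatonic triads of C major: C major (I), D minor (ii), E minor (iii), F major (IV), G major (V), A minor (vi), B diminished (vii°).
Diatonic triads of F major: F major (I), G minor (ii), A minor (iii), B♭ major (IV), C major (V), D minor (vi), E diminished (vii°).
Matching root and quality in both lists: C major, D minor, F major, A minor.
That gives 4 common triads.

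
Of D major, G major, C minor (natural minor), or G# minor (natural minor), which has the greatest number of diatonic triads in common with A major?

Triads of A major: A major (I), B minor (ii), C# minor (iii), D major (IV), E major (V), F# minor (vi), G# diminished (vii°).
D major shares 4: A, Bm, D, F#m.
G major shares 2: Bm, D.
C minor (natural minor) shares 0: none.
G# minor (natural minor) shares 2: C#m, E.
The most common triads (4) are shared with D major.

D major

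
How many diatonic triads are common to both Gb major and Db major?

Diatonic triads of Gb major: Gb major (I), Ab minor (ii), Bb minor (iii), Cb major (IV), Db major (V), Eb minor (vi), F diminished (vii°).
Diatonic triads of Db major: Db major (I), Eb minor (ii), F minor (iii), Gb major (IV), Ab major (V), Bb minor (vi), C diminished (vii°).
Matching root and quality in both lists: Gb major, Bb minor, Db major, Eb minor.
That gives 4 common triads.

4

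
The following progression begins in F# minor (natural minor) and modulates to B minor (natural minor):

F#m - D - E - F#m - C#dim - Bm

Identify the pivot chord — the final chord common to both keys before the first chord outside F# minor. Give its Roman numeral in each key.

Chords diatonic to F# minor: F#m, G#dim, A, Bm, C#m, D, E.
Reading the progression, the first chord not in that set is C#dim, so the modulation leaves F# minor there.
The chord immediately before C#dim is F#m, which is diatonic to both keys: i in F# minor and v in B minor.

F#m — i in F# minor, v in B minor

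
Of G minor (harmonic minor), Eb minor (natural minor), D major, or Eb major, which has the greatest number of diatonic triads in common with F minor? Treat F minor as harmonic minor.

Triads of F minor (harmonic minor): F minor (i), G diminished (ii°), Ab augmented (III+), Bb minor (iv), C major (V), Db major (VI), E diminished (vii°).
G minor (harmonic minor) shares 0: none.
Eb minor (natural minor) shares 2: Bbm, Db.
D major shares 0: none.
Eb major shares 1: Fm.
The most common triads (2) are shared with Eb minor.

Eb minor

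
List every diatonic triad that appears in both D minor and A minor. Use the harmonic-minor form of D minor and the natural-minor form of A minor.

Triads in D minor (harmonic minor): D minor (i), E diminished (ii°), F augmented (III+), G minor (iv), A major (V), Bb major (VI), C# diminished (vii°).
Triads in A minor (natural minor): A minor (i), B diminished (ii°), C major (III), D minor (iv), E minor (v), F major (VI), G major (VII).
Shared triads with their functions: D minor (i in D minor, iv in A minor).

Dm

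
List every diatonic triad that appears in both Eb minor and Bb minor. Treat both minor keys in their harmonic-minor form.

Ebm

Triads in Eb minor (harmonic minor): Eb minor (i), F diminished (ii°), Gb augmented (III+), Ab minor (iv), Bb major (V), Cb major (VI), D diminished (vii°).
Triads in Bb minor (harmonic minor): Bb minor (i), C diminished (ii°), Db augmented (III+), Eb minor (iv), F major (V), Gb major (VI), A diminished (vii°).
Shared triads with their functions: Eb minor (i in Eb minor, iv in Bb minor).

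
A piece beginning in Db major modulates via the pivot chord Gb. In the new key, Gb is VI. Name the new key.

Bb minor

The numeral VI denotes a major triad on scale degree 6. With Gb on degree 6, the tonic of the new key is Bb.
Degree 6 carries a major triad in minor keys, so the destination is Bb minor.
Check: the diatonic triads of Bb minor (natural minor) are Bbm (i), Cdim (ii°), Db (III), Ebm (iv), Fm (v), Gb (VI), Ab (VII) — Gb is indeed VI.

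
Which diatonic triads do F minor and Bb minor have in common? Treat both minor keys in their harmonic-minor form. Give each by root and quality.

Bbm

Triads in F minor (harmonic minor): Fm (i), Gdim (ii°), Abaug (III+), Bbm (iv), C (V), Db (VI), Edim (vii°).
Triads in Bb minor (harmonic minor): Bbm (i), Cdim (ii°), Dbaug (III+), Ebm (iv), F (V), Gb (VI), Adim (vii°).
Shared triads with their functions: Bbm (iv in F minor, i in Bb minor).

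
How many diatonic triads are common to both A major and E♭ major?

Diatonic triads of A major: A major (I), B minor (ii), C♯ minor (iii), D major (IV), E major (V), F♯ minor (vi), G♯ diminished (vii°).
Diatonic triads of E♭ major: E♭ major (I), F minor (ii), G minor (iii), A♭ major (IV), B♭ major (V), C minor (vi), D diminished (vii°).
No triad has the same root and quality in both keys.

0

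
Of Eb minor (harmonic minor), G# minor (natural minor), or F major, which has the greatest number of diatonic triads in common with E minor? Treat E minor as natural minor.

F major

Triads of E minor (natural minor): Em (i), F#dim (ii°), G (III), Am (iv), Bm (v), C (VI), D (VII).
Eb minor (harmonic minor) shares 0: none.
G# minor (natural minor) shares 0: none.
F major shares 2: Am, C.
The most common triads (2) are shared with F major.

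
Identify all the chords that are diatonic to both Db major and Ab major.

Triads in Db major: Db (I), Ebm (ii), Fm (iii), Gb (IV), Ab (V), Bbm (vi), Cdim (vii°).
Triads in Ab major: Ab (I), Bbm (ii), Cm (iii), Db (IV), Eb (V), Fm (vi), Gdim (vii°).
Shared triads with their functions: Db (I in Db major, IV in Ab major); Fm (iii in Db major, vi in Ab major); Ab (V in Db major, I in Ab major); Bbm (vi in Db major, ii in Ab major).

Db, Fm, Ab, Bbm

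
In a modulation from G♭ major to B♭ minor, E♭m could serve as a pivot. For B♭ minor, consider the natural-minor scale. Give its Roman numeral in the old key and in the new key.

The scale of G♭ major is G♭ A♭ B♭ C♭ D♭ E♭ F; E♭ is degree 6, and the triad built there (E♭-G♭-B♭) is minor, so it is vi.
The scale of B♭ minor (natural minor) is B♭ C D♭ E♭ F G♭ A♭; E♭ is degree 4, and the triad built there (E♭-G♭-B♭) is minor, so it is iv.

vi in G♭ major; iv in B♭ minor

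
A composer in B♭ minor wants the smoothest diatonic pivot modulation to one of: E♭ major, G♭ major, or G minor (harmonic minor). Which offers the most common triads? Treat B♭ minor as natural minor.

Triads of B♭ minor (natural minor): B♭m (i), Cdim (ii°), D♭ (III), E♭m (iv), Fm (v), G♭ (VI), A♭ (VII).
E♭ major shares 2: Fm, A♭.
G♭ major shares 4: B♭m, D♭, E♭m, G♭.
G minor (harmonic minor) shares 0: none.
The most common triads (4) are shared with G♭ major.

G♭ major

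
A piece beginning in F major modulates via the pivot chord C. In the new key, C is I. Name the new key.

C major

The numeral I denotes a major triad on scale degree 1. With C on degree 1, the tonic of the new key is C.
Degree 1 carries a major triad in major keys, so the destination is C major.
Check: the diatonic triads of C major are C (I), Dm (ii), Em (iii), F (IV), G (V), Am (vi), Bdim (vii°) — C is indeed I.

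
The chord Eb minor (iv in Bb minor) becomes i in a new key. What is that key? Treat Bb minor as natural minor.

The numeral i denotes a minor triad on scale degree 1. With Eb on degree 1, the tonic of the new key is Eb.
Degree 1 carries a minor triad in minor keys, so the destination is Eb minor.
Check: the diatonic triads of Eb minor (natural minor) are Ebm (i), Fdim (ii°), Gb (III), Abm (iv), Bbm (v), Cb (VI), Db (VII) — Eb minor is indeed i.

Eb minor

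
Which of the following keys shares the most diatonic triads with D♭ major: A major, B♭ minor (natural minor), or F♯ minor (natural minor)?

Triads of D♭ major: D♭ (I), E♭m (ii), Fm (iii), G♭ (IV), A♭ (V), B♭m (vi), Cdim (vii°).
A major shares 0: none.
B♭ minor (natural minor) shares 7: D♭, E♭m, Fm, G♭, A♭, B♭m, Cdim.
F♯ minor (natural minor) shares 0: none.
The most common triads (7) are shared with B♭ minor.

B♭ minor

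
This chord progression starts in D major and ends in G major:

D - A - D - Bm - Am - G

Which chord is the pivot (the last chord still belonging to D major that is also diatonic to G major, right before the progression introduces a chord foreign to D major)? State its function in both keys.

Bm — vi in D major, iii in G major

Chords diatonic to D major: D, Em, F#m, G, A, Bm, C#dim.
Reading the progression, the first chord not in that set is Am, so the modulation leaves D major there.
The chord immediately before Am is Bm, which is diatonic to both keys: vi in D major and iii in G major.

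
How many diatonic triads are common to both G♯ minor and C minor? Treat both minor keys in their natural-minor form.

0

Diatonic triads of G♯ minor (natural minor): G♯m (i), A♯dim (ii°), B (III), C♯m (iv), D♯m (v), E (VI), F♯ (VII).
Diatonic triads of C minor (natural minor): Cm (i), Ddim (ii°), E♭ (III), Fm (iv), Gm (v), A♭ (VI), B♭ (VII).
No triad has the same root and quality in both keys.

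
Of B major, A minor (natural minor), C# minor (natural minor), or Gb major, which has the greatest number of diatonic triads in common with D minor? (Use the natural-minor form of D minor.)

Triads of D minor (natural minor): D minor (i), E diminished (ii°), F major (III), G minor (iv), A minor (v), Bb major (VI), C major (VII).
B major shares 0: none.
A minor (natural minor) shares 4: Dm, F, Am, C.
C# minor (natural minor) shares 0: none.
Gb major shares 0: none.
The most common triads (4) are shared with A minor.

A minor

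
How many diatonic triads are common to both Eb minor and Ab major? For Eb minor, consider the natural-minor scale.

Diatonic triads of Eb minor (natural minor): Ebm (i), Fdim (ii°), Gb (III), Abm (iv), Bbm (v), Cb (VI), Db (VII).
Diatonic triads of Ab major: Ab (I), Bbm (ii), Cm (iii), Db (IV), Eb (V), Fm (vi), Gdim (vii°).
Matching root and quality in both lists: Bbm, Db.
That gives 2 common triads.

2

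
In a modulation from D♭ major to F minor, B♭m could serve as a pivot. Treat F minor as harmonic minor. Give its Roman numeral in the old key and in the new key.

The scale of D♭ major is D♭ E♭ F G♭ A♭ B♭ C; B♭ is degree 6, and the triad built there (B♭-D♭-F) is minor, so it is vi.
The scale of F minor (harmonic minor) is F G A♭ B♭ C D♭ E; B♭ is degree 4, and the triad built there (B♭-D♭-F) is minor, so it is iv.

vi in D♭ major; iv in F minor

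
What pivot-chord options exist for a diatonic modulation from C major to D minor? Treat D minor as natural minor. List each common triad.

C, Dm, F, Am

Triads in C major: C major (I), D minor (ii), E minor (iii), F major (IV), G major (V), A minor (vi), B diminished (vii°).
Triads in D minor (natural minor): D minor (i), E diminished (ii°), F major (III), G minor (iv), A minor (v), B♭ major (VI), C major (VII).
Shared triads with their functions: C major (I in C major, VII in D minor); D minor (ii in C major, i in D minor); F major (IV in C major, III in D minor); A minor (vi in C major, v in D minor).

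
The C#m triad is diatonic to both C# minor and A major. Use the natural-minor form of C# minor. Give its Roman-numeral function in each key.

i in C# minor; iii in A major

The scale of C# minor (natural minor) is C# D# E F# G# A B; C# is degree 1, and the triad built there (C#-E-G#) is minor, so it is i.
The scale of A major is A B C# D E F# G#; C# is degree 3, and the triad built there (C#-E-G#) is minor, so it is iii.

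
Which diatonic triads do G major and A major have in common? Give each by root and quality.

Triads in G major: G major (I), A minor (ii), B minor (iii), C major (IV), D major (V), E minor (vi), F# diminished (vii°).
Triads in A major: A major (I), B minor (ii), C# minor (iii), D major (IV), E major (V), F# minor (vi), G# diminished (vii°).
Shared triads with their functions: B minor (iii in G major, ii in A major); D major (V in G major, IV in A major).

Bm, D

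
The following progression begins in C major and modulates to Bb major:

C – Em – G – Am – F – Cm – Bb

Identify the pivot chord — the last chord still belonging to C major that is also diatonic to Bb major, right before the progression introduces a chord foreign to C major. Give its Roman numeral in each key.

Chords diatonic to C major: C, Dm, Em, F, G, Am, Bdim.
Reading the progression, the first chord not in that set is Cm, so the modulation leaves C major there.
The chord immediately before Cm is F, which is diatonic to both keys: IV in C major and V in Bb major.

F — IV in C major, V in Bb major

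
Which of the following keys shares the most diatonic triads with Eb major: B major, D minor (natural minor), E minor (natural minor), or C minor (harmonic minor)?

C minor

Triads of Eb major: Eb major (I), F minor (ii), G minor (iii), Ab major (IV), Bb major (V), C minor (vi), D diminished (vii°).
B major shares 0: none.
D minor (natural minor) shares 2: Gm, Bb.
E minor (natural minor) shares 0: none.
C minor (harmonic minor) shares 4: Fm, Ab, Cm, Ddim.
The most common triads (4) are shared with C minor.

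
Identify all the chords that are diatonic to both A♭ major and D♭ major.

Triads in A♭ major: A♭ major (I), B♭ minor (ii), C minor (iii), D♭ major (IV), E♭ major (V), F minor (vi), G diminished (vii°).
Triads in D♭ major: D♭ major (I), E♭ minor (ii), F minor (iii), G♭ major (IV), A♭ major (V), B♭ minor (vi), C diminished (vii°).
Shared triads with their functions: A♭ major (I in A♭ major, V in D♭ major); B♭ minor (ii in A♭ major, vi in D♭ major); D♭ major (IV in A♭ major, I in D♭ major); F minor (vi in A♭ major, iii in D♭ major).

A♭, B♭m, D♭, Fm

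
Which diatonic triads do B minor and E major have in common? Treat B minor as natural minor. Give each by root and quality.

Triads in B minor (natural minor): B minor (i), C# diminished (ii°), D major (III), E minor (iv), F# minor (v), G major (VI), A major (VII).
Triads in E major: E major (I), F# minor (ii), G# minor (iii), A major (IV), B major (V), C# minor (vi), D# diminished (vii°).
Shared triads with their functions: F# minor (v in B minor, ii in E major); A major (VII in B minor, IV in E major).

F#m, A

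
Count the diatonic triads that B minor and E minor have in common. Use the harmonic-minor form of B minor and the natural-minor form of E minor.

3

Diatonic triads of B minor (harmonic minor): Bm (i), C#dim (ii°), Daug (III+), Em (iv), F# (V), G (VI), A#dim (vii°).
Diatonic triads of E minor (natural minor): Em (i), F#dim (ii°), G (III), Am (iv), Bm (v), C (VI), D (VII).
Matching root and quality in both lists: Bm, Em, G.
That gives 3 common triads.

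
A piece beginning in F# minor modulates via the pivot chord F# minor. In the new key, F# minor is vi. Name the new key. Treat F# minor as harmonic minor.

The numeral vi denotes a minor triad on scale degree 6. With F# on degree 6, the tonic of the new key is A.
Degree 6 carries a minor triad in major keys, so the destination is A major.
Check: the diatonic triads of A major are A (I), Bm (ii), C#m (iii), D (IV), E (V), F#m (vi), G#dim (vii°) — F# minor is indeed vi.

A major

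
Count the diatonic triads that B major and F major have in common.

0

Diatonic triads of B major: B (I), C#m (ii), D#m (iii), E (IV), F# (V), G#m (vi), A#dim (vii°).
Diatonic triads of F major: F (I), Gm (ii), Am (iii), Bb (IV), C (V), Dm (vi), Edim (vii°).
No triad has the same root and quality in both keys.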